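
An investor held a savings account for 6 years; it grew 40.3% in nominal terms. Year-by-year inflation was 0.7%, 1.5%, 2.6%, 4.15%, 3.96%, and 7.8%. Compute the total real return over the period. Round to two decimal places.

14.62%

Cumulative inflation factor: 1.007 × 1.015 × 1.026 × 1.0415 × 1.0396 × 1.078 ≈ 1.22402.
Nominal growth factor: 1.40300. Real growth factor = 1.40300 / 1.22402 ≈ 1.14623.
Total real return ≈ 14.6227%.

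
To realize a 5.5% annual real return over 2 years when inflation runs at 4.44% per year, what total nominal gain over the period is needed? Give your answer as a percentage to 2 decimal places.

21.41%

Required annual nominal rate: (1+5.5%)(1+4.44%) − 1 = 10.1842%.
Cumulative over 2 years: (1 + 0.101842)^2 − 1 ≈ 0.21406.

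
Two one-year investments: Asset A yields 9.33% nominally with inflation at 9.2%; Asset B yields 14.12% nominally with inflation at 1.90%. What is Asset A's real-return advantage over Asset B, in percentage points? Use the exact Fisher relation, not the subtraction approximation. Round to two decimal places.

-11.87

Asset A real return: 1.0933/1.092 − 1 = 0.119%.
Asset B real return: 1.1412/1.0190 − 1 = 11.992%.
Difference: 0.119 − 11.992 = -11.873 pp.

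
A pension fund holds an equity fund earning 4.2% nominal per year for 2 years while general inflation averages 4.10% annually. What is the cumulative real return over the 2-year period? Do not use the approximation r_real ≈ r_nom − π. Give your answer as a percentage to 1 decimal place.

The annual real rate is (1+4.2%)/(1+4.10%) − 1 = 0.0961%.
Compounded over 2 years: (1 + 0.000961)^2 − 1 ≈ 0.00192.

0.2%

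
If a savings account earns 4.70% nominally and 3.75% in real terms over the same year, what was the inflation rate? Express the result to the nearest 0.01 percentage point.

0.92%

From (1+r_nom) = (1+r_real)(1+π), we get 1+π = (1 + 4.70%)/(1 + 3.75%) = 1.0470/1.0375 ≈ 1.00916.
So π ≈ 0.9157%.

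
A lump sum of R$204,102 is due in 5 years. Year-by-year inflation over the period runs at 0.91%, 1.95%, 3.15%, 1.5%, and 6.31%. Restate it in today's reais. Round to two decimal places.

Price-level factor over 5 years: 1.0091 × 1.0195 × 1.0315 × 1.015 × 1.0631 ≈ 1.1450668160.
Purchasing power today: R$204,102 divided by that factor.

R$178,244.62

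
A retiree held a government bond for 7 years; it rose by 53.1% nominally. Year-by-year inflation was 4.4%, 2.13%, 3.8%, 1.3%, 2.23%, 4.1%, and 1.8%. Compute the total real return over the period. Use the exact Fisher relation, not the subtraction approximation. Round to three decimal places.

26.049%

Cumulative inflation factor: 1.044 × 1.0213 × 1.038 × 1.013 × 1.0223 × 1.041 × 1.018 ≈ 1.21461.
Nominal growth factor: 1.53100. Real growth factor = 1.53100 / 1.21461 ≈ 1.26049.
Total real return ≈ 26.0485%.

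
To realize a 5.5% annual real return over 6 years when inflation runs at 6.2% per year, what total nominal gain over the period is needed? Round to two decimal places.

97.82%

Required annual nominal rate: (1+5.5%)(1+6.2%) − 1 = 12.041%.
Cumulative over 6 years: (1 + 0.12041)^6 − 1 ≈ 0.97816.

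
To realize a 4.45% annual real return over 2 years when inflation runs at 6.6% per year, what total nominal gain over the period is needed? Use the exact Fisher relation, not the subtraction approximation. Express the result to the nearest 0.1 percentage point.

24.0%

Required annual nominal rate: (1+4.45%)(1+6.6%) − 1 = 11.3437%.
Cumulative over 2 years: (1 + 0.113437)^2 − 1 ≈ 0.23974.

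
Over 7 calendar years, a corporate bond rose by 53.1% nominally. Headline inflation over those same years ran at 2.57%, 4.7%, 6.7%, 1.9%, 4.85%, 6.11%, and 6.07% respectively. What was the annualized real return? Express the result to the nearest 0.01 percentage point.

1.52%

Cumulative inflation factor: 1.0257 × 1.047 × 1.067 × 1.019 × 1.0485 × 1.0611 × 1.0607 ≈ 1.37792.
Nominal growth factor: 1.53100. Real growth factor = 1.53100 / 1.37792 ≈ 1.11110.
Annualized: 1.11110^(1/7) − 1 ≈ 0.01516.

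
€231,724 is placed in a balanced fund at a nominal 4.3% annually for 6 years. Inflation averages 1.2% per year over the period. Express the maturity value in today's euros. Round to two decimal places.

€277,711.45

Nominal value at maturity: €231,724 × (1 + 4.3%)^6 ≈ €298,316.22.
Price-level factor over 6 years: (1 + 1.2%)^6 ≈ 1.0741948725.
Dividing the nominal maturity value by the price-level factor gives the value in today's money.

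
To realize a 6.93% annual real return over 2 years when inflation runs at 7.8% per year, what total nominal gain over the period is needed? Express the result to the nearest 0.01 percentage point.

Required annual nominal rate: (1+6.93%)(1+7.8%) − 1 = 15.27054%.
Cumulative over 2 years: (1 + 0.1527054)^2 − 1 ≈ 0.32873.

32.87%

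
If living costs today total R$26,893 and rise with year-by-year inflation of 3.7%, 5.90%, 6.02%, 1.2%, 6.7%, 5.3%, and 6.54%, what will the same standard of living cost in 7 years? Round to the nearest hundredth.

R$37,930.43

Cumulative price-level factor: 1.037 × 1.0590 × 1.0602 × 1.012 × 1.067 × 1.053 × 1.0654 ≈ 1.4104201762.
Multiplying R$26,893 by the price-level factor gives the future nominal sum.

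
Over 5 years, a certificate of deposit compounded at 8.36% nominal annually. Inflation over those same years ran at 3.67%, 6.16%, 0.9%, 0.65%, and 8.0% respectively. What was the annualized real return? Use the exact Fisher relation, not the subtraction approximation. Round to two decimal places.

Cumulative inflation factor: 1.0367 × 1.0616 × 1.009 × 1.0065 × 1.080 ≈ 1.20710.
Nominal growth factor: 1.49398. Real growth factor = 1.49398 / 1.20710 ≈ 1.23766.
Annualized: 1.23766^(1/5) − 1 ≈ 0.04357.

4.36%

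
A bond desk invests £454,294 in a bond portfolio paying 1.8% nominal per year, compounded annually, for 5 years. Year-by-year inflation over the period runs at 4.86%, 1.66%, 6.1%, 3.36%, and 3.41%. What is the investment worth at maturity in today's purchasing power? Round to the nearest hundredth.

Nominal value at maturity: £454,294 × (1 + 1.8%)^5 ≈ £496,679.11.
Price-level factor over 5 years: 1.0486 × 1.0166 × 1.061 × 1.0336 × 1.0341 ≈ 1.2089000107.
Dividing the nominal maturity value by the price-level factor gives the value in today's money.

£410,852.10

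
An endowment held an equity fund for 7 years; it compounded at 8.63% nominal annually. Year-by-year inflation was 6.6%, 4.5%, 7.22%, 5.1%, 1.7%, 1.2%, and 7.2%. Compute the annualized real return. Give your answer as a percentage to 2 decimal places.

3.69%

Cumulative inflation factor: 1.066 × 1.045 × 1.0722 × 1.051 × 1.017 × 1.012 × 1.072 ≈ 1.38500.
Nominal growth factor: 1.78504. Real growth factor = 1.78504 / 1.38500 ≈ 1.28884.
Annualized: 1.28884^(1/7) − 1 ≈ 0.03691.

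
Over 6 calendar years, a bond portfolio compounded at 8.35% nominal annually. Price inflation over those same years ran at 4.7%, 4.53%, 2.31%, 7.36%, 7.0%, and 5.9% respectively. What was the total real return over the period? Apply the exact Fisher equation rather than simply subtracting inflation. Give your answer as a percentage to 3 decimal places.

18.781%

Cumulative inflation factor: 1.047 × 1.0453 × 1.0231 × 1.0736 × 1.070 × 1.059 ≈ 1.36216.
Nominal growth factor: 1.61798. Real growth factor = 1.61798 / 1.36216 ≈ 1.18781.
Total real return ≈ 18.7806%.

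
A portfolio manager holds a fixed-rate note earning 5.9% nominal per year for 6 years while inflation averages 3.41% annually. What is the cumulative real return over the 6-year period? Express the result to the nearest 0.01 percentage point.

15.35%

The annual real rate is (1+5.9%)/(1+3.41%) − 1 = 2.4079%.
Compounded over 6 years: (1 + 0.024079)^6 − 1 ≈ 0.15345.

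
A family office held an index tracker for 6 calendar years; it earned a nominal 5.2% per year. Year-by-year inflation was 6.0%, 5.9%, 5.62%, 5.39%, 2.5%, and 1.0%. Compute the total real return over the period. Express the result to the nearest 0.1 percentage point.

4.8%

Cumulative inflation factor: 1.060 × 1.059 × 1.0562 × 1.0539 × 1.025 × 1.010 ≈ 1.29358.
Nominal growth factor: 1.35548. Real growth factor = 1.35548 / 1.29358 ≈ 1.04786.
Total real return ≈ 4.7856%.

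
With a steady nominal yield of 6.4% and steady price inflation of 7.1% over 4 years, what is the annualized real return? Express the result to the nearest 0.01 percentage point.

With constant rates the annual real return is the same each year: (1+6.4%)/(1+7.1%) − 1 = -0.00654.

-0.65%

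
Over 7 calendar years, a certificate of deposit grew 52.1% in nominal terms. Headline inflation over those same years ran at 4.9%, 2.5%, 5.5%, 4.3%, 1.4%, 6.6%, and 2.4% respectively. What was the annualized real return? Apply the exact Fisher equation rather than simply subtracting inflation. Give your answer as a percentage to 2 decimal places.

Cumulative inflation factor: 1.049 × 1.025 × 1.055 × 1.043 × 1.014 × 1.066 × 1.024 ≈ 1.30958.
Nominal growth factor: 1.52100. Real growth factor = 1.52100 / 1.30958 ≈ 1.16144.
Annualized: 1.16144^(1/7) − 1 ≈ 0.02161.

2.16%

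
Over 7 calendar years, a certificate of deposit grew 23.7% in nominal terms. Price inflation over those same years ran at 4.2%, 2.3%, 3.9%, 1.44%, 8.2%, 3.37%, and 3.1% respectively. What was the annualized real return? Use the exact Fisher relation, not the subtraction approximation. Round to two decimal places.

Cumulative inflation factor: 1.042 × 1.023 × 1.039 × 1.0144 × 1.082 × 1.0337 × 1.031 ≈ 1.29553.
Nominal growth factor: 1.23700. Real growth factor = 1.23700 / 1.29553 ≈ 0.95482.
Annualized: 0.95482^(1/7) − 1 ≈ -0.00658.

-0.66%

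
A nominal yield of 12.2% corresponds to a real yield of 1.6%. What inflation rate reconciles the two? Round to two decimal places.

10.43%

From (1+r_nom) = (1+r_real)(1+π), we get 1+π = (1 + 12.2%)/(1 + 1.6%) = 1.122/1.016 ≈ 1.10433.
So π ≈ 10.4331%.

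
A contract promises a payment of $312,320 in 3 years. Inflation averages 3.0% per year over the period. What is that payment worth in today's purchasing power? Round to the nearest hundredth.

Price-level factor over 3 years: (1 + 3.0%)^3 = 1.092727.
Purchasing power today: $312,320 divided by that factor.

$285,817.04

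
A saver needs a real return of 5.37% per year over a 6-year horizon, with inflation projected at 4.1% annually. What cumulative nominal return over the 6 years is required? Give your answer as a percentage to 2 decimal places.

Required annual nominal rate: (1+5.37%)(1+4.1%) − 1 = 9.69017%.
Cumulative over 6 years: (1 + 0.0969017)^6 − 1 ≈ 0.74183.

74.18%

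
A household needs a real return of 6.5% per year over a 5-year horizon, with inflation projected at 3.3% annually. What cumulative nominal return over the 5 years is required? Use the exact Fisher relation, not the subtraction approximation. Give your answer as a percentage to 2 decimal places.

Required annual nominal rate: (1+6.5%)(1+3.3%) − 1 = 10.0145%.
Cumulative over 5 years: (1 + 0.100145)^5 − 1 ≈ 0.61157.

61.16%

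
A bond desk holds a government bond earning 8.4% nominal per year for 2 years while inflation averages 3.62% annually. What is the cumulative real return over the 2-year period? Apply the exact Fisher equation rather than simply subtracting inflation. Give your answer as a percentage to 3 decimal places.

The annual real rate is (1+8.4%)/(1+3.62%) − 1 = 4.6130%.
Compounded over 2 years: (1 + 0.046130)^2 − 1 ≈ 0.09439.

9.439%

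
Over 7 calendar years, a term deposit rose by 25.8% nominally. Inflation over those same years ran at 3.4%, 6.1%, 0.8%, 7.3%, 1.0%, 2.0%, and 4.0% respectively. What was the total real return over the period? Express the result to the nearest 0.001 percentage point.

-1.047%

Cumulative inflation factor: 1.034 × 1.061 × 1.008 × 1.073 × 1.010 × 1.020 × 1.040 ≈ 1.27131.
Nominal growth factor: 1.25800. Real growth factor = 1.25800 / 1.27131 ≈ 0.98953.
Total real return ≈ -1.0469%.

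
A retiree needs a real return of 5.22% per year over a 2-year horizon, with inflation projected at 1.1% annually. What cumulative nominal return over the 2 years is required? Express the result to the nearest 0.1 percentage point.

Required annual nominal rate: (1+5.22%)(1+1.1%) − 1 = 6.37742%.
Cumulative over 2 years: (1 + 0.0637742)^2 − 1 ≈ 0.13162.

13.2%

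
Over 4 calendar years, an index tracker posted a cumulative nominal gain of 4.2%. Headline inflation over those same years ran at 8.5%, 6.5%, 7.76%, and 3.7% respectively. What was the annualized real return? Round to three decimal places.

-5.221%

Cumulative inflation factor: 1.085 × 1.065 × 1.0776 × 1.037 ≈ 1.29127.
Nominal growth factor: 1.04200. Real growth factor = 1.04200 / 1.29127 ≈ 0.80696.
Annualized: 0.80696^(1/4) − 1 ≈ -0.05221.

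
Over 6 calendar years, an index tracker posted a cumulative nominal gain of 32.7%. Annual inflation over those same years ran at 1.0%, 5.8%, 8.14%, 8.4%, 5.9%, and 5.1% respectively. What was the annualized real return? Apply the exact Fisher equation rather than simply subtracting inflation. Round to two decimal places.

-0.82%

Cumulative inflation factor: 1.010 × 1.058 × 1.0814 × 1.084 × 1.059 × 1.051 ≈ 1.39419.
Nominal growth factor: 1.32700. Real growth factor = 1.32700 / 1.39419 ≈ 0.95181.
Annualized: 0.95181^(1/6) − 1 ≈ -0.00820.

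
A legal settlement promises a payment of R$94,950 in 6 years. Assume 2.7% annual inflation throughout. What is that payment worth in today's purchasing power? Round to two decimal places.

R$80,923.06

Price-level factor over 6 years: (1 + 2.7%)^6 ≈ 1.1733367181.
Purchasing power today: R$94,950 divided by that factor.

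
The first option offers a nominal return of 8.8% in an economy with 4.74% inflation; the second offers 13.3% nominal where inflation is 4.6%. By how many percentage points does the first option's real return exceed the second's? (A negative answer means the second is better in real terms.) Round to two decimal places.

-4.44

The first option real return: 1.088/1.0474 − 1 = 3.876%.
The second real return: 1.133/1.046 − 1 = 8.317%.
Difference: 3.876 − 8.317 = -4.441 pp.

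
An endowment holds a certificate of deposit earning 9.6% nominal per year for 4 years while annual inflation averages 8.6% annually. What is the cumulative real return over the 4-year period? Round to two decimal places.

The annual real rate is (1+9.6%)/(1+8.6%) − 1 = 0.9208%.
Compounded over 4 years: (1 + 0.009208)^4 − 1 ≈ 0.03734.

3.73%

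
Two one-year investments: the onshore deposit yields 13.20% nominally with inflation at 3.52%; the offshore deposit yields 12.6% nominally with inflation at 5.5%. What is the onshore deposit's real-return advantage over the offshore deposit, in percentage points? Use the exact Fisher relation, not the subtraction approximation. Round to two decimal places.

2.62

The onshore deposit real return: 1.1320/1.0352 − 1 = 9.351%.
The offshore deposit real return: 1.126/1.055 − 1 = 6.730%.
Difference: 9.351 − 6.730 = 2.621 pp.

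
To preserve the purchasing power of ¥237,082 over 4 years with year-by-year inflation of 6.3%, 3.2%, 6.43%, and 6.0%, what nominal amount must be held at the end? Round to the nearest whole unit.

Cumulative price-level factor: 1.063 × 1.032 × 1.0643 × 1.060 ≈ 1.2376073765.
Multiplying ¥237,082 by the price-level factor gives the future nominal sum.

¥293,414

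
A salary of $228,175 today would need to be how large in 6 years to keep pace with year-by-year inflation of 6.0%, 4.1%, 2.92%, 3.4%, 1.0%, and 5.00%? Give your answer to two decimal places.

Cumulative price-level factor: 1.060 × 1.041 × 1.0292 × 1.034 × 1.010 × 1.0500 ≈ 1.2453389854.
Multiplying $228,175 by the price-level factor gives the future nominal sum.

$284,155.22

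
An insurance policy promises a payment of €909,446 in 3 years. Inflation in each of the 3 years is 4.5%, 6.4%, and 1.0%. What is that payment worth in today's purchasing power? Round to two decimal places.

Price-level factor over 3 years: 1.045 × 1.064 × 1.010 = 1.1229988.
Purchasing power today: €909,446 divided by that factor.

€809,837.02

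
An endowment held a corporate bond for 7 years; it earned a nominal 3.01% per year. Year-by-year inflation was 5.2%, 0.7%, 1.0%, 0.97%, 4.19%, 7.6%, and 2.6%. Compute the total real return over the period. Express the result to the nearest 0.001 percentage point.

Cumulative inflation factor: 1.052 × 1.007 × 1.010 × 1.0097 × 1.0419 × 1.076 × 1.026 ≈ 1.24264.
Nominal growth factor: 1.23071. Real growth factor = 1.23071 / 1.24264 ≈ 0.99040.
Total real return ≈ -0.9599%.

-0.960%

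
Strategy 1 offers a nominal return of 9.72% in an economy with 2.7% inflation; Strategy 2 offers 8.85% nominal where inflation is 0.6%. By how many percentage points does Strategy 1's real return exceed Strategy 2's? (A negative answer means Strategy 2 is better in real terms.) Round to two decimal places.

Strategy 1 real return: 1.0972/1.027 − 1 = 6.835%.
Strategy 2 real return: 1.0885/1.006 − 1 = 8.201%.
Difference: 6.835 − 8.201 = -1.366 pp.

-1.37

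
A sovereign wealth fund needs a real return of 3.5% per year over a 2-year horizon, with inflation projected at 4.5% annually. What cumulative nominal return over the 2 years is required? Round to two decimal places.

Required annual nominal rate: (1+3.5%)(1+4.5%) − 1 = 8.1575%.
Cumulative over 2 years: (1 + 0.081575)^2 − 1 ≈ 0.16980.

16.98%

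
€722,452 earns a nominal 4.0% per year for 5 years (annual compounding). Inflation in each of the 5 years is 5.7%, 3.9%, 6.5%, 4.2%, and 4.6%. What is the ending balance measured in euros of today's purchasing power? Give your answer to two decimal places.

€689,502.98

Nominal value at maturity: €722,452 × (1 + 4.0%)^5 ≈ €878,973.32.
Price-level factor over 5 years: 1.057 × 1.039 × 1.065 × 1.042 × 1.046 ≈ 1.2747926362.
Dividing the nominal maturity value by the price-level factor gives the value in today's money.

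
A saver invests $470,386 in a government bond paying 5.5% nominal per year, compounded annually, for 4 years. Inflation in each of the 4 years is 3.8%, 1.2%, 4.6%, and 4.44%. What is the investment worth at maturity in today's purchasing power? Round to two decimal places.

Nominal value at maturity: $470,386 × (1 + 5.5%)^4 ≈ $582,725.77.
Price-level factor over 4 years: 1.038 × 1.012 × 1.046 × 1.0444 ≈ 1.1475626737.
The maturity value deflated by that factor is the answer in today's purchasing power.

$507,794.29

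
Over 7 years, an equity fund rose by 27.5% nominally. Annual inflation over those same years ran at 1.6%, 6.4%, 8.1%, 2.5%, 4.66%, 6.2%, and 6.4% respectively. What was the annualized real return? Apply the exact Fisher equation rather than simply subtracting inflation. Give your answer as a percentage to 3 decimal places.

-1.493%

Cumulative inflation factor: 1.016 × 1.064 × 1.081 × 1.025 × 1.0466 × 1.062 × 1.064 ≈ 1.41655.
Nominal growth factor: 1.27500. Real growth factor = 1.27500 / 1.41655 ≈ 0.90007.
Annualized: 0.90007^(1/7) − 1 ≈ -0.01493.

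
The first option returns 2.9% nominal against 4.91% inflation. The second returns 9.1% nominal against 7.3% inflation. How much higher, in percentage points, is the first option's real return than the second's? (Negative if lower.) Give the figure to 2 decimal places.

The first option real return: 1.029/1.0491 − 1 = -1.916%.
The second real return: 1.091/1.073 − 1 = 1.678%.
Difference: -1.916 − 1.678 = -3.594 pp.

-3.59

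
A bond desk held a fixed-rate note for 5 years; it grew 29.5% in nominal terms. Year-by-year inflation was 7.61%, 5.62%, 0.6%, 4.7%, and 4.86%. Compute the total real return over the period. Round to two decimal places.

Cumulative inflation factor: 1.0761 × 1.0562 × 1.006 × 1.047 × 1.0486 ≈ 1.25532.
Nominal growth factor: 1.29500. Real growth factor = 1.29500 / 1.25532 ≈ 1.03161.
Total real return ≈ 3.1612%.

3.16%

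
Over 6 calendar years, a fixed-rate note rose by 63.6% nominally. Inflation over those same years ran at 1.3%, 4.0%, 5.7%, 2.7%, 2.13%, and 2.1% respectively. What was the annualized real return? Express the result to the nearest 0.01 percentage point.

5.41%

Cumulative inflation factor: 1.013 × 1.040 × 1.057 × 1.027 × 1.0213 × 1.021 ≈ 1.19252.
Nominal growth factor: 1.63600. Real growth factor = 1.63600 / 1.19252 ≈ 1.37188.
Annualized: 1.37188^(1/6) − 1 ≈ 0.05411.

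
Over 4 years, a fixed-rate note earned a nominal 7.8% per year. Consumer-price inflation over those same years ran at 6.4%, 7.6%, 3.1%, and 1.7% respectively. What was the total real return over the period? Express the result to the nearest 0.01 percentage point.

Cumulative inflation factor: 1.064 × 1.076 × 1.031 × 1.017 ≈ 1.20042.
Nominal growth factor: 1.35044. Real growth factor = 1.35044 / 1.20042 ≈ 1.12497.
Total real return ≈ 12.4972%.

12.50%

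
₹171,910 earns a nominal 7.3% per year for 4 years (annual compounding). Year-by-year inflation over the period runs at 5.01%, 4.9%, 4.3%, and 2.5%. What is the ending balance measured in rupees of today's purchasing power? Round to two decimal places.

₹193,502.11

Nominal value at maturity: ₹171,910 × (1 + 7.3%)^4 ≈ ₹227,876.76.
Price-level factor over 4 years: 1.0501 × 1.049 × 1.043 × 1.025 ≈ 1.1776448047.
Dividing the nominal maturity value by the price-level factor gives the value in today's money.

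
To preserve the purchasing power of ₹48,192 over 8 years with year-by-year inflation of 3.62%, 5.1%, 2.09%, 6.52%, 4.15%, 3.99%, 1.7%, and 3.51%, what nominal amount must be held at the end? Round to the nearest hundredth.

Cumulative price-level factor: 1.0362 × 1.051 × 1.0209 × 1.0652 × 1.0415 × 1.0399 × 1.017 × 1.0351 ≈ 1.3502518456.
Multiplying ₹48,192 by the price-level factor gives the future nominal sum.

₹65,071.34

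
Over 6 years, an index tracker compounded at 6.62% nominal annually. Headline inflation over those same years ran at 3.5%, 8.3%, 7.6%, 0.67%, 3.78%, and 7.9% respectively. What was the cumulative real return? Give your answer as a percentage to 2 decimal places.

Cumulative inflation factor: 1.035 × 1.083 × 1.076 × 1.0067 × 1.0378 × 1.079 ≈ 1.35962.
Nominal growth factor: 1.46903. Real growth factor = 1.46903 / 1.35962 ≈ 1.08048.
Total real return ≈ 8.0478%.

8.05%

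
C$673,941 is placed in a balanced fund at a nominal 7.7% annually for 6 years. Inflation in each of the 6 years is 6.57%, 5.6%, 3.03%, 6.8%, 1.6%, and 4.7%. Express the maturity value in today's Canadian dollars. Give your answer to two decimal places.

C$798,439.24

Nominal value at maturity: C$673,941 × (1 + 7.7%)^6 ≈ C$1,051,758.66.
Price-level factor over 6 years: 1.0657 × 1.056 × 1.0303 × 1.068 × 1.016 × 1.047 ≈ 1.3172682559.
Dividing the nominal maturity value by the price-level factor gives the value in today's money.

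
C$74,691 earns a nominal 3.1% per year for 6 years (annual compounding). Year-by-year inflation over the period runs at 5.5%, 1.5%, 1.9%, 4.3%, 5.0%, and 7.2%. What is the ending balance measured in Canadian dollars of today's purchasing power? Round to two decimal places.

Nominal value at maturity: C$74,691 × (1 + 3.1%)^6 ≈ C$89,705.75.
Price-level factor over 6 years: 1.055 × 1.015 × 1.019 × 1.043 × 1.050 × 1.072 ≈ 1.2810352454.
The maturity value deflated by that factor is the answer in today's purchasing power.

C$70,025.98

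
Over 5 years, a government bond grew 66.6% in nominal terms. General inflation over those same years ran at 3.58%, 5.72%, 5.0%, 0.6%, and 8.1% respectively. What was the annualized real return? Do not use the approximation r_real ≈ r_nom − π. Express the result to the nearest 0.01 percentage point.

5.91%

Cumulative inflation factor: 1.0358 × 1.0572 × 1.050 × 1.006 × 1.081 ≈ 1.25039.
Nominal growth factor: 1.66600. Real growth factor = 1.66600 / 1.25039 ≈ 1.33238.
Annualized: 1.33238^(1/5) − 1 ≈ 0.05907.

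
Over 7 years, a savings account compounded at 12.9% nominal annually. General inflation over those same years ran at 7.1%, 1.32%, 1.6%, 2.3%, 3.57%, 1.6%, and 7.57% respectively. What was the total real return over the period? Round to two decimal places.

83.14%

Cumulative inflation factor: 1.071 × 1.0132 × 1.016 × 1.023 × 1.0357 × 1.016 × 1.0757 ≈ 1.27665.
Nominal growth factor: 2.33807. Real growth factor = 2.33807 / 1.27665 ≈ 1.83141.
Total real return ≈ 83.1406%.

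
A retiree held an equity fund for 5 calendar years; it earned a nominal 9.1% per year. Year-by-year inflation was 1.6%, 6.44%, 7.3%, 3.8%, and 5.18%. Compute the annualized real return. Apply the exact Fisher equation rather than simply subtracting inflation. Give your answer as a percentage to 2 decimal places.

4.06%

Cumulative inflation factor: 1.016 × 1.0644 × 1.073 × 1.038 × 1.0518 ≈ 1.26686.
Nominal growth factor: 1.54569. Real growth factor = 1.54569 / 1.26686 ≈ 1.22010.
Annualized: 1.22010^(1/5) − 1 ≈ 0.04059.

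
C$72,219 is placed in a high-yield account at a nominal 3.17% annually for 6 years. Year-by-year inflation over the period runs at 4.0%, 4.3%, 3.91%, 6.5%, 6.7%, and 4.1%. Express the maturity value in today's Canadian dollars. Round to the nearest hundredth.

Nominal value at maturity: C$72,219 × (1 + 3.17%)^6 ≈ C$87,090.75.
Price-level factor over 6 years: 1.040 × 1.043 × 1.0391 × 1.065 × 1.067 × 1.041 ≈ 1.3333364423.
Dividing the nominal maturity value by the price-level factor gives the value in today's money.

C$65,317.91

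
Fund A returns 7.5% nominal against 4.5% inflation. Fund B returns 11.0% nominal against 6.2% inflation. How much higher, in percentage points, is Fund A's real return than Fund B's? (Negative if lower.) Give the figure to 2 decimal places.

Fund A real return: 1.075/1.045 − 1 = 2.871%.
Fund B real return: 1.110/1.062 − 1 = 4.520%.
Difference: 2.871 − 4.520 = -1.649 pp.

-1.65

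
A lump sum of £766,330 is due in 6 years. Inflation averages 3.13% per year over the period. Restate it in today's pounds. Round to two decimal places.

Price-level factor over 6 years: (1 + 3.13%)^6 ≈ 1.2031232140.
Purchasing power today: £766,330 divided by that factor.

£636,950.56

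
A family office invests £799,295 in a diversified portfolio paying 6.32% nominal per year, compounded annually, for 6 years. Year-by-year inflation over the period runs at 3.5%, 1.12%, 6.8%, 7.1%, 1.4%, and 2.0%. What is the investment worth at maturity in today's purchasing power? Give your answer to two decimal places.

£932,439.46

Nominal value at maturity: £799,295 × (1 + 6.32%)^6 ≈ £1,154,507.89.
Price-level factor over 6 years: 1.035 × 1.0112 × 1.068 × 1.071 × 1.014 × 1.020 ≈ 1.2381585501.
The maturity value deflated by that factor is the answer in today's purchasing power.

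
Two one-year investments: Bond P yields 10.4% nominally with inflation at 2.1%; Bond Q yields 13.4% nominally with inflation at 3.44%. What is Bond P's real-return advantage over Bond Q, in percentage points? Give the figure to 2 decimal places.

Bond P real return: 1.104/1.021 − 1 = 8.129%.
Bond Q real return: 1.134/1.0344 − 1 = 9.629%.
Difference: 8.129 − 9.629 = -1.500 pp.

-1.50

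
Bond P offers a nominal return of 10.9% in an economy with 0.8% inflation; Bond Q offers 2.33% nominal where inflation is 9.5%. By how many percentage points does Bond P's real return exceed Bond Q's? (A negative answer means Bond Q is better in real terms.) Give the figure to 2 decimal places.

Bond P real return: 1.109/1.008 − 1 = 10.020%.
Bond Q real return: 1.0233/1.095 − 1 = -6.548%.
Difference: 10.020 − (-6.548) = 16.568 pp.

16.57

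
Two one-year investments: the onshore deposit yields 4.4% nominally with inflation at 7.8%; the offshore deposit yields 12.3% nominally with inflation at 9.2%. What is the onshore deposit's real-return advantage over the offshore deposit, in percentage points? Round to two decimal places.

-5.99

The onshore deposit real return: 1.044/1.078 − 1 = -3.154%.
The offshore deposit real return: 1.123/1.092 − 1 = 2.839%.
Difference: -3.154 − 2.839 = -5.993 pp.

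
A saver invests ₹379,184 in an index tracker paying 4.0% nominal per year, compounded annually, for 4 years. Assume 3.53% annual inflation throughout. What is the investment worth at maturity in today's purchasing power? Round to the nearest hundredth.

₹386,116.63

Nominal value at maturity: ₹379,184 × (1 + 4.0%)^4 ≈ ₹443,591.65.
Price-level factor over 4 years: (1 + 3.53%)^4 ≈ 1.1488540406.
Dividing the nominal maturity value by the price-level factor gives the value in today's money.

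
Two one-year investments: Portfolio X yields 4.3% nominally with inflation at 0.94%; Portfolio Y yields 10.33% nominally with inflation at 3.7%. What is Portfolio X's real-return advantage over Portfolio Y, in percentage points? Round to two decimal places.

-3.06

Portfolio X real return: 1.043/1.0094 − 1 = 3.329%.
Portfolio Y real return: 1.1033/1.037 − 1 = 6.393%.
Difference: 3.329 − 6.393 = -3.064 pp.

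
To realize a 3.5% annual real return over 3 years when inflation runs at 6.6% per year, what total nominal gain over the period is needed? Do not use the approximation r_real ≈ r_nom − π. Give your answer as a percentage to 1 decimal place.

34.3%

Required annual nominal rate: (1+3.5%)(1+6.6%) − 1 = 10.331%.
Cumulative over 3 years: (1 + 0.10331)^3 − 1 ≈ 0.34305.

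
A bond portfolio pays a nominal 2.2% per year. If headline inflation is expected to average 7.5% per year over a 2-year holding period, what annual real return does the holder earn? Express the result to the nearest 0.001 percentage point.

With constant rates the annual real return is the same each year: (1+2.2%)/(1+7.5%) − 1 = -0.04930.

-4.930%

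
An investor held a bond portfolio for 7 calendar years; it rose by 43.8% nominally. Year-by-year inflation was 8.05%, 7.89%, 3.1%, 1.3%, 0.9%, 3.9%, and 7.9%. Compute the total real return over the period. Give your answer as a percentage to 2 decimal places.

Cumulative inflation factor: 1.0805 × 1.0789 × 1.031 × 1.013 × 1.009 × 1.039 × 1.079 ≈ 1.37722.
Nominal growth factor: 1.43800. Real growth factor = 1.43800 / 1.37722 ≈ 1.04413.
Total real return ≈ 4.4135%.

4.41%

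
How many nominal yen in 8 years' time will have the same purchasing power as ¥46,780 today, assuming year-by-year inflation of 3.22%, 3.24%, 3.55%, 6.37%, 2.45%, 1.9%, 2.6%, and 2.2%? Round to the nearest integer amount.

¥60,107

Cumulative price-level factor: 1.0322 × 1.0324 × 1.0355 × 1.0637 × 1.0245 × 1.019 × 1.026 × 1.022 ≈ 1.2848887198.
The nominal amount required is ¥46,780 scaled up by that factor.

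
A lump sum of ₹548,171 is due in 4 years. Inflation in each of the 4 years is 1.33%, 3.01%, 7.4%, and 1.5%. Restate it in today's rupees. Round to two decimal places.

Price-level factor over 4 years: 1.0133 × 1.0301 × 1.074 × 1.015 ≈ 1.1378571777.
Purchasing power today: ₹548,171 divided by that factor.

₹481,757.30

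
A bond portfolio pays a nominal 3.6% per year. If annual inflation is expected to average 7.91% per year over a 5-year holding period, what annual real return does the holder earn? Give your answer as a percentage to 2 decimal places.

-3.99%

With constant rates the annual real return is the same each year: (1+3.6%)/(1+7.91%) − 1 = -0.03994.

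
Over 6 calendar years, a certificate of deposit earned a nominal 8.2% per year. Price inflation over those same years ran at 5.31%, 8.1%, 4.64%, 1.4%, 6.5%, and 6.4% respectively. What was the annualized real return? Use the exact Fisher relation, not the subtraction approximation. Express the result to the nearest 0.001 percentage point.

2.685%

Cumulative inflation factor: 1.0531 × 1.081 × 1.0464 × 1.014 × 1.065 × 1.064 ≈ 1.36874.
Nominal growth factor: 1.60459. Real growth factor = 1.60459 / 1.36874 ≈ 1.17231.
Annualized: 1.17231^(1/6) − 1 ≈ 0.02685.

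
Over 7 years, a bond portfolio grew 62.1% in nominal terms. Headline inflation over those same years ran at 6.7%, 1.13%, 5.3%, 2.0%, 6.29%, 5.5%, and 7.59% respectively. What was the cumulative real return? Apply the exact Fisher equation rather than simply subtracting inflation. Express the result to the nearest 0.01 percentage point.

Cumulative inflation factor: 1.067 × 1.0113 × 1.053 × 1.020 × 1.0629 × 1.055 × 1.0759 ≈ 1.39827.
Nominal growth factor: 1.62100. Real growth factor = 1.62100 / 1.39827 ≈ 1.15929.
Total real return ≈ 15.9293%.

15.93%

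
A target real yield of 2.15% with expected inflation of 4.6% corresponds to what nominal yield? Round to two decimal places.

By the Fisher equation, 1 + r_nom = (1 + 2.15%)(1 + 4.6%) = 1.0215 × 1.046 = 1.068489.
So r_nom = 6.8489%.

6.85%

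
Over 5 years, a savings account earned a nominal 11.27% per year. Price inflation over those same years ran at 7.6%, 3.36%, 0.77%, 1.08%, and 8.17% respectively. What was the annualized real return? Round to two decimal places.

Cumulative inflation factor: 1.076 × 1.0336 × 1.0077 × 1.0108 × 1.0817 ≈ 1.22537.
Nominal growth factor: 1.70565. Real growth factor = 1.70565 / 1.22537 ≈ 1.39195.
Annualized: 1.39195^(1/5) − 1 ≈ 0.06838.

6.84%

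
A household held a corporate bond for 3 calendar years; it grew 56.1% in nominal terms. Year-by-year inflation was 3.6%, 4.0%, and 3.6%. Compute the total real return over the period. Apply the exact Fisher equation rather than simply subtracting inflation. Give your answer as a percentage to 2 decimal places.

Cumulative inflation factor: 1.036 × 1.040 × 1.036 ≈ 1.11623.
Nominal growth factor: 1.56100. Real growth factor = 1.56100 / 1.11623 ≈ 1.39846.
Total real return ≈ 39.8460%.

39.85%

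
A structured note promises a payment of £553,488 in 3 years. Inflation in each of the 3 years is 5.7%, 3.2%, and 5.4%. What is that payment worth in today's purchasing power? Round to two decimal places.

£481,407.57

Price-level factor over 3 years: 1.057 × 1.032 × 1.054 = 1.149728496.
Purchasing power today: £553,488 divided by that factor.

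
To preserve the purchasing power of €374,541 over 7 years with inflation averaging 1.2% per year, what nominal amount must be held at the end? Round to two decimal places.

Cumulative price-level factor: (1+1.2%)^7 ≈ 1.0870852110.
The nominal amount required is €374,541 scaled up by that factor.

€407,157.98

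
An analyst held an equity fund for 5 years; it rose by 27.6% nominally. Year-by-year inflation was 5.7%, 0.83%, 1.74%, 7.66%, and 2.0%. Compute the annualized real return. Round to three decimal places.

1.393%

Cumulative inflation factor: 1.057 × 1.0083 × 1.0174 × 1.0766 × 1.020 ≈ 1.19072.
Nominal growth factor: 1.27600. Real growth factor = 1.27600 / 1.19072 ≈ 1.07162.
Annualized: 1.07162^(1/5) − 1 ≈ 0.01393.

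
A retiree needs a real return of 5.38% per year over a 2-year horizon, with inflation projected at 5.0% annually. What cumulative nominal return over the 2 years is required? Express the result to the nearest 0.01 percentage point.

Required annual nominal rate: (1+5.38%)(1+5.0%) − 1 = 10.649%.
Cumulative over 2 years: (1 + 0.10649)^2 − 1 ≈ 0.22432.

22.43%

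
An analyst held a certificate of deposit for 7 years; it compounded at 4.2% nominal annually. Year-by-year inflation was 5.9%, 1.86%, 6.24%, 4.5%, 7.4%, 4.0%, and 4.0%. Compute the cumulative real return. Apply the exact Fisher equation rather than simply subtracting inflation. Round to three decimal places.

-4.126%

Cumulative inflation factor: 1.059 × 1.0186 × 1.0624 × 1.045 × 1.074 × 1.040 × 1.040 ≈ 1.39115.
Nominal growth factor: 1.33375. Real growth factor = 1.33375 / 1.39115 ≈ 0.95874.
Total real return ≈ -4.1264%.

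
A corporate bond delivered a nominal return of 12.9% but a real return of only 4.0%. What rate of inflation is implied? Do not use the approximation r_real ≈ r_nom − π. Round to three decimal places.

From (1+r_nom) = (1+r_real)(1+π), we get 1+π = (1 + 12.9%)/(1 + 4.0%) = 1.129/1.040 ≈ 1.08558.
So π ≈ 8.5577%.

8.558%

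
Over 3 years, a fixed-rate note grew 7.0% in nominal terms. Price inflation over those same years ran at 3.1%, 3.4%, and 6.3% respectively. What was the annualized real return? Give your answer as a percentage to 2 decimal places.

Cumulative inflation factor: 1.031 × 1.034 × 1.063 ≈ 1.13322.
Nominal growth factor: 1.07000. Real growth factor = 1.07000 / 1.13322 ≈ 0.94422.
Annualized: 0.94422^(1/3) − 1 ≈ -0.01895.

-1.90%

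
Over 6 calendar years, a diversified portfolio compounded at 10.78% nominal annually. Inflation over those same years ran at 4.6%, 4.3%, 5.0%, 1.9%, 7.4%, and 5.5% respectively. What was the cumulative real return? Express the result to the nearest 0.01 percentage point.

Cumulative inflation factor: 1.046 × 1.043 × 1.050 × 1.019 × 1.074 × 1.055 ≈ 1.32262.
Nominal growth factor: 1.84828. Real growth factor = 1.84828 / 1.32262 ≈ 1.39744.
Total real return ≈ 39.7436%.

39.74%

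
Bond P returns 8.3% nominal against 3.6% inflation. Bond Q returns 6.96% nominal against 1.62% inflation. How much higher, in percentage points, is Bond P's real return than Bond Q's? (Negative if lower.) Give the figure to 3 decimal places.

-0.718

Bond P real return: 1.083/1.036 − 1 = 4.5367%.
Bond Q real return: 1.0696/1.0162 − 1 = 5.2549%.
Difference: 4.5367 − 5.2549 = -0.7182 pp.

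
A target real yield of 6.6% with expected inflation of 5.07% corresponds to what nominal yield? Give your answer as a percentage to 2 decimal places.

By the Fisher equation, 1 + r_nom = (1 + 6.6%)(1 + 5.07%) = 1.066 × 1.0507 = 1.1200462.
So r_nom = 12.00462%.

12.00%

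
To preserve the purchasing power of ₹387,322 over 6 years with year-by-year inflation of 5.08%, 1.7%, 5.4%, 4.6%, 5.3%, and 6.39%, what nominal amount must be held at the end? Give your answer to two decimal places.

Cumulative price-level factor: 1.0508 × 1.017 × 1.054 × 1.046 × 1.053 × 1.0639 ≈ 1.3199044483.
The nominal amount required is ₹387,322 scaled up by that factor.

₹511,228.03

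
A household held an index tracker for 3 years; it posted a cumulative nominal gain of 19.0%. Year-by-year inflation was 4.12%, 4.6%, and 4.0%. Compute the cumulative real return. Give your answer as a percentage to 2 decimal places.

5.06%

Cumulative inflation factor: 1.0412 × 1.046 × 1.040 ≈ 1.13266.
Nominal growth factor: 1.19000. Real growth factor = 1.19000 / 1.13266 ≈ 1.05063.
Total real return ≈ 5.0625%.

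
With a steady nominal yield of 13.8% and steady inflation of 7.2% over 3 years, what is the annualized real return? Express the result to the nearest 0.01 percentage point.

6.16%

With constant rates the annual real return is the same each year: (1+13.8%)/(1+7.2%) − 1 = 0.06157.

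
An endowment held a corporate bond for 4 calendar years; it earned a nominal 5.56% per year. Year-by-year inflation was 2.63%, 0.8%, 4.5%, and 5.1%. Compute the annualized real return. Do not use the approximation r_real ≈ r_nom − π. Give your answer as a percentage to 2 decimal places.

Cumulative inflation factor: 1.0263 × 1.008 × 1.045 × 1.051 ≈ 1.13620.
Nominal growth factor: 1.24165. Real growth factor = 1.24165 / 1.13620 ≈ 1.09281.
Annualized: 1.09281^(1/4) − 1 ≈ 0.02244.

2.24%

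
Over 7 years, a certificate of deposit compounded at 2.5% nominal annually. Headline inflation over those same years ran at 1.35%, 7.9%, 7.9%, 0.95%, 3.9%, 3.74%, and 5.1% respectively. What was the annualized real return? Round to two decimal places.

-1.80%

Cumulative inflation factor: 1.0135 × 1.079 × 1.079 × 1.0095 × 1.039 × 1.0374 × 1.051 ≈ 1.34939.
Nominal growth factor: 1.18869. Real growth factor = 1.18869 / 1.34939 ≈ 0.88091.
Annualized: 0.88091^(1/7) − 1 ≈ -0.01795.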